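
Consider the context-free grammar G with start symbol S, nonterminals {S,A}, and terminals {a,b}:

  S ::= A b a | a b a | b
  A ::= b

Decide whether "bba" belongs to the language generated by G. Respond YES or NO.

CNF form of G:
  S -> A X2 | T1 X3 | b
  A -> b
  T0 -> b
  T1 -> a
  X2 -> T0 T1
  X3 -> T0 T1

CYK fill:
  cell(0,0) b: {A,S,T0}  orig:{A,S}
  cell(1,1) b: {A,S,T0}  orig:{A,S}
  cell(2,2) a: {T1}  orig:{}
  cell(0,1) bb: ∅
  cell(1,2) ba: {X2,X3}  orig:{}
  cell(0,2) bba: {S}

S ∈ T[0,2] ⇒ YES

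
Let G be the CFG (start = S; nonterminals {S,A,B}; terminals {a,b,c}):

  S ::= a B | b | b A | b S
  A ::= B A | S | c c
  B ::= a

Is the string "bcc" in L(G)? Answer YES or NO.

Convert to CNF:
  S -> T0 B | T1 A | T1 S | b
  A -> B A | T0 B | T1 A | T1 S | T2 T2 | b
  B -> a
  T0 -> a
  T1 -> b
  T2 -> c

CYK table (by increasing span):
  T[0,0] 'b' = {A,S,T1}  orig:{A,S}
  T[1,1] 'c' = {T2}  orig:{}
  T[2,2] 'c' = {T2}  orig:{}
  T[0,1] 'bc' = ∅
  T[1,2] 'cc' = {A}
  T[0,2] 'bcc' = {A,S}

S ∈ T[0,2] ⇒ YES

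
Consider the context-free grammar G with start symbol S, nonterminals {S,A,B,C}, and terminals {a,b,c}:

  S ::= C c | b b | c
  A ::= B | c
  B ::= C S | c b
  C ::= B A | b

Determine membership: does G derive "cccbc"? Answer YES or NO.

CNF form of G:
  S -> C T0 | T1 T1 | c
  A -> C S | T0 T1 | c
  B -> C S | T0 T1
  C -> B A | b
  T0 -> c
  T1 -> b

CYK fill:
  T[0,0] 'c' = {A,S,T0}  orig:{A,S}
  T[1,1] 'c' = {A,S,T0}  orig:{A,S}
  T[2,2] 'c' = {A,S,T0}  orig:{A,S}
  T[3,3] 'b' = {C,T1}  orig:{C}
  T[4,4] 'c' = {A,S,T0}  orig:{A,S}
  T[0,1] 'cc' = ∅
  T[1,2] 'cc' = ∅
  T[2,3] 'cb' = {A,B}
  T[3,4] 'bc' = {A,B,S}
  T[0,2] 'ccc' = ∅
  T[1,3] 'ccb' = ∅
  T[2,4] 'cbc' = {C}
  T[0,3] 'cccb' = ∅
  T[1,4] 'ccbc' = ∅
  T[0,4] 'cccbc' = ∅

S ∉ T[0,4] ⇒ NO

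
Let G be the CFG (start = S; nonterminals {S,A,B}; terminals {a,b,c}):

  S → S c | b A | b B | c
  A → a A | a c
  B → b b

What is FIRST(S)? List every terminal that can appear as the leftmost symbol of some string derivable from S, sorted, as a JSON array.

FIRST iteration:
iter 1:
  A via A→a A: +{a}
  B via B→b b: +{b}
  S via S→b A: +{b}
  S via S→c: +{c}
  FIRST(S)={b,c}  FIRST(A)={a}  FIRST(B)={b}
iter 2: — fixpoint
  FIRST(S)={b,c}  FIRST(A)={a}  FIRST(B)={b}

FIRST(S) = ["b", "c"]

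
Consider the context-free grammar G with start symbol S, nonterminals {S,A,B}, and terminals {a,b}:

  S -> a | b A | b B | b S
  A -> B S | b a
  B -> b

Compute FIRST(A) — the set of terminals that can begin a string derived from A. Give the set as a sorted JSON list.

FIRST iteration:
round 1:
  A via A→b a: +{b}
  B via B→b: +{b}
  S via S→a: +{a}
  S via S→b A: +{b}
  FIRST(S)={a,b}  FIRST(A)={b}  FIRST(B)={b}
round 2: done
  FIRST(S)={a,b}  FIRST(A)={b}  FIRST(B)={b}

FIRST(A) = ["b"]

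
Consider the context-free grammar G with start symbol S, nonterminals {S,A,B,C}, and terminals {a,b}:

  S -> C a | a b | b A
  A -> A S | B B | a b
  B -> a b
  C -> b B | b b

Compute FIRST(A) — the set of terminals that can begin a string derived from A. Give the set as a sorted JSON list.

FIRST iteration:
round 1:
  A via A→a b: +{a}
  B via B→a b: +{a}
  C via C→b B: +{b}
  S via S→C a: +{b}
  S via S→a b: +{a}
  FIRST[S]={a,b}  FIRST[A]={a}  FIRST[B]={a}  FIRST[C]={b}
round 2: (stable)
  FIRST[S]={a,b}  FIRST[A]={a}  FIRST[B]={a}  FIRST[C]={b}

FIRST(A) = ["a"]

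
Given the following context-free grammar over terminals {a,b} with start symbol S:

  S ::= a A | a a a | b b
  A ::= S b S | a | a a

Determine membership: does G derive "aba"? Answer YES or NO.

CNF form of G:
  S -> T0 T0 | T1 A | T1 X3
  A -> S X2 | T1 T1 | a
  T0 -> b
  T1 -> a
  X2 -> T0 S
  X3 -> T1 T1

CYK fill:
  cell(0,0) a: {A,T1}  orig:{A}
  cell(1,1) b: {T0}  orig:{}
  cell(2,2) a: {A,T1}  orig:{A}
  cell(0,1) ab: ∅
  cell(1,2) ba: ∅
  cell(0,2) aba: ∅

S ∉ T[0,2] ⇒ NO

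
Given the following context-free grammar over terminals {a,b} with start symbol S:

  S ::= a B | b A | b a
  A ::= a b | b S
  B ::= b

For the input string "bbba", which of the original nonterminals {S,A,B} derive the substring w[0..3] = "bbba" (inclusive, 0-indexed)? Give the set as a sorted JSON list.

CNF form of G:
  S -> T0 B | T1 A | T1 T0
  A -> T0 T1 | T1 S
  B -> b
  T0 -> a
  T1 -> b

CYK fill (cells [i..j] with 0 ≤ i ≤ j ≤ 3 only):
  T[0,0] 'b' = {B,T1}  orig:{B}
  T[1,1] 'b' = {B,T1}  orig:{B}
  T[2,2] 'b' = {B,T1}  orig:{B}
  T[3,3] 'a' = {T0}  orig:{}
  T[0,1] 'bb' = ∅
  T[1,2] 'bb' = ∅
  T[2,3] 'ba' = {S}
  T[0,2] 'bbb' = ∅
  T[1,3] 'bba' = {A}
  T[0,3] 'bbba' = {S}

Original NTs in T[0,3] deriving "bbba": ["S"]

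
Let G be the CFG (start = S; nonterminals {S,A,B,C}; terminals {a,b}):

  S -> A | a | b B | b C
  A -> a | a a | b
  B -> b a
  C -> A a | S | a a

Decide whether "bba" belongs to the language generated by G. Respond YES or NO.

CNF form of G:
  S -> T0 T0 | T1 B | T1 C | a | b
  A -> T0 T0 | a | b
  B -> T1 T0
  C -> A T0 | T0 T0 | T1 B | T1 C | a | b
  T0 -> a
  T1 -> b

CYK fill:
  cell(0,0) b: {A,C,S,T1}  orig:{A,C,S}
  cell(1,1) b: {A,C,S,T1}  orig:{A,C,S}
  cell(2,2) a: {A,C,S,T0}  orig:{A,C,S}
  cell(0,1) bb: {C,S}
  cell(1,2) ba: {B,C,S}
  cell(0,2) bba: {C,S}

S ∈ T[0,2] ⇒ YES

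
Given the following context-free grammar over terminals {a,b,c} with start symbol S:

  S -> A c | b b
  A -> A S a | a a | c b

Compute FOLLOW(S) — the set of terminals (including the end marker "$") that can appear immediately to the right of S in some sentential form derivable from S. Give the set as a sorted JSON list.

FIRST sets, iterate to fixpoint:
[1]
  A via A→a a: +{a}
  A via A→c b: +{c}
  S via S→A c: +{a,c}
  S via S→b b: +{b}
  FIRST(S)={a,b,c}  FIRST(A)={a,c}
[2] done
  FIRST(S)={a,b,c}  FIRST(A)={a,c}

FOLLOW iteration:
seed FOLLOW(S) with $
iter 1:
  A→A S a: FOLLOW(A) ⊇ FIRST(S) = {a,b,c}; new: +{a,b,c}
  A→A S a: FOLLOW(S) ⊇ FIRST(a) = {a}; new: +{a}
  S: {$,a}  A: {a,b,c}
iter 2: done
  S: {$,a}  A: {a,b,c}

FOLLOW(S) = ["$", "a"]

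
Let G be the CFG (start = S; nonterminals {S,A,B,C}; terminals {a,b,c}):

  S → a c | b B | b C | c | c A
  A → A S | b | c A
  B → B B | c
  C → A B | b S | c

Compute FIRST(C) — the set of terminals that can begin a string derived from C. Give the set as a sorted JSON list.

Compute FIRST by fixpoint:
[1]
  A via A→b: +{b}
  A via A→c A: +{c}
  B via B→c: +{c}
  C via C→A B: +{b,c}
  S via S→a c: +{a}
  S via S→b B: +{b}
  S via S→c: +{c}
  S: {a,b,c}  A: {b,c}  B: {c}  C: {b,c}
[2] (no change)
  S: {a,b,c}  A: {b,c}  B: {c}  C: {b,c}

FIRST(C) = ["b", "c"]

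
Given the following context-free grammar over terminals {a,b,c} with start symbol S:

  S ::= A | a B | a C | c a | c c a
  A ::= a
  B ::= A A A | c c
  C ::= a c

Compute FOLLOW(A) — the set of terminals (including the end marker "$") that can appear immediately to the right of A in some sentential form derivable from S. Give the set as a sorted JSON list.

Compute FIRST by fixpoint:
pass 1:
  A via A→a: +{a}
  B via B→A A A: +{a}
  B via B→c c: +{c}
  C via C→a c: +{a}
  S via S→A: +{a}
  S via S→c a: +{c}
  FIRST(S)={a,c}  FIRST(A)={a}  FIRST(B)={a,c}  FIRST(C)={a}
pass 2: (stable)
  FIRST(S)={a,c}  FIRST(A)={a}  FIRST(B)={a,c}  FIRST(C)={a}

FOLLOW sets:
seed FOLLOW(S) with $
round 1:
  B→A A A: FOLLOW(A) ⊇ FIRST(A) = {a}; new: +{a}
  S→A: FOLLOW(A) ⊇ FOLLOW(S) ⊇ {$}; new: +{$}
  S→a B: FOLLOW(B) ⊇ FOLLOW(S) ⊇ {$}; new: +{$}
  S→a C: FOLLOW(C) ⊇ FOLLOW(S) ⊇ {$}; new: +{$}
  FOLLOW(S)={$}  FOLLOW(A)={$,a}  FOLLOW(B)={$}  FOLLOW(C)={$}
round 2: (stable)
  FOLLOW(S)={$}  FOLLOW(A)={$,a}  FOLLOW(B)={$}  FOLLOW(C)={$}

FOLLOW(A) = ["$", "a"]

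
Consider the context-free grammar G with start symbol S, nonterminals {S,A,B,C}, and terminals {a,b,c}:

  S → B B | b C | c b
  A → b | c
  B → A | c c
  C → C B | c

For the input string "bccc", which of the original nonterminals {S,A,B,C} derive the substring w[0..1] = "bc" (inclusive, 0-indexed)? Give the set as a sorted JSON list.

Convert to CNF:
  S -> B B | T0 T1 | T1 C
  A -> b | c
  B -> T0 T0 | b | c
  C -> C B | c
  T0 -> c
  T1 -> b

CYK table (by increasing span) (cells [i..j] with 0 ≤ i ≤ j ≤ 1 only):
  cell(0,0) b: {A,B,T1}  orig:{A,B}
  cell(1,1) c: {A,B,C,T0}  orig:{A,B,C}
  cell(0,1) bc: {S}

Original NTs in T[0,1] deriving "bc": ["S"]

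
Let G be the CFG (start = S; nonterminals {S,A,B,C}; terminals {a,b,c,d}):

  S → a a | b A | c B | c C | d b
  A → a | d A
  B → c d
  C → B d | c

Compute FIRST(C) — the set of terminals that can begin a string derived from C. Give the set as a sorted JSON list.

Compute FIRST by fixpoint:
iter 1:
  A via A→a: +{a}
  A via A→d A: +{d}
  B via B→c d: +{c}
  C via C→B d: +{c}
  S via S→a a: +{a}
  S via S→b A: +{b}
  S via S→c B: +{c}
  S via S→d b: +{d}
  FIRST[S]={a,b,c,d}  FIRST[A]={a,d}  FIRST[B]={c}  FIRST[C]={c}
iter 2: (no change)
  FIRST[S]={a,b,c,d}  FIRST[A]={a,d}  FIRST[B]={c}  FIRST[C]={c}

FIRST(C) = ["c"]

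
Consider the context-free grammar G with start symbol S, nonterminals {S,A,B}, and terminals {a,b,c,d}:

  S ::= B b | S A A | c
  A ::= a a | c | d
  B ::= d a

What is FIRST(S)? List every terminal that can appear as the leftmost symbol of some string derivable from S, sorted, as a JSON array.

FIRST sets, iterate to fixpoint:
round 1:
  A via A→a a: +{a}
  A via A→c: +{c}
  A via A→d: +{d}
  B via B→d a: +{d}
  S via S→B b: +{d}
  S via S→c: +{c}
  S: {c,d}  A: {a,c,d}  B: {d}
round 2: done
  S: {c,d}  A: {a,c,d}  B: {d}

FIRST(S) = ["c", "d"]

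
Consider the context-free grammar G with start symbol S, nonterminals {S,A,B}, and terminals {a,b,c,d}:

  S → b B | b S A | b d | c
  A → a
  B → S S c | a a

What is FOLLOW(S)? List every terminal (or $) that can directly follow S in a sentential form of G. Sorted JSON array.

Compute FIRST by fixpoint:
[1]
  A via A→a: +{a}
  B via B→a a: +{a}
  S via S→b B: +{b}
  S via S→c: +{c}
  FIRST(S)={b,c}  FIRST(A)={a}  FIRST(B)={a}
[2]
  B via B→S S c: +{b,c}
  FIRST(S)={b,c}  FIRST(A)={a}  FIRST(B)={a,b,c}
[3] done
  FIRST(S)={b,c}  FIRST(A)={a}  FIRST(B)={a,b,c}

FOLLOW sets:
FOLLOW(S) := {$}
round 1:
  B→S S c: FOLLOW(S) ⊇ FIRST(S) = {b,c}; new: +{b,c}
  S→b B: FOLLOW(B) ⊇ FOLLOW(S) ⊇ {$,b,c}; new: +{$,b,c}
  S→b S A: FOLLOW(S) ⊇ FIRST(A) = {a}; new: +{a}
  S→b S A: FOLLOW(A) ⊇ FOLLOW(S) ⊇ {$,a,b,c}; new: +{$,a,b,c}
  FOLLOW[S]={$,a,b,c}  FOLLOW[A]={$,a,b,c}  FOLLOW[B]={$,b,c}
round 2:
  S→b B: FOLLOW(B) ⊇ FOLLOW(S) ⊇ {$,a,b,c}; new: +{a}
  FOLLOW[S]={$,a,b,c}  FOLLOW[A]={$,a,b,c}  FOLLOW[B]={$,a,b,c}
round 3: (stable)
  FOLLOW[S]={$,a,b,c}  FOLLOW[A]={$,a,b,c}  FOLLOW[B]={$,a,b,c}

FOLLOW(S) = ["$", "a", "b", "c"]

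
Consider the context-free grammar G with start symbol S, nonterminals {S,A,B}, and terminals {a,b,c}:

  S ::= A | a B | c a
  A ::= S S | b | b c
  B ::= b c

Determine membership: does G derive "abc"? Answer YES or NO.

CNF form of G:
  S -> S S | T0 T1 | T1 T2 | T2 B | b
  A -> S S | T0 T1 | b
  B -> T0 T1
  T0 -> b
  T1 -> c
  T2 -> a

CYK fill:
  [0..0]={T2}  "a"  orig:{}
  [1..1]={A,S,T0}  "b"  orig:{A,S}
  [2..2]={T1}  "c"  orig:{}
  [0..1]=∅  "ab"
  [1..2]={A,B,S}  "bc"
  [0..2]={S}  "abc"

S ∈ T[0,2] ⇒ YES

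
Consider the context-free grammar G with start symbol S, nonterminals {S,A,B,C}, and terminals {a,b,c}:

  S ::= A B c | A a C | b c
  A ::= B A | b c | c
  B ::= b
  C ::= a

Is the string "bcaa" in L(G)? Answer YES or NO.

Convert to CNF:
  S -> A X3 | A X4 | T0 T1
  A -> B A | T0 T1 | c
  B -> b
  C -> a
  T0 -> b
  T1 -> c
  T2 -> a
  X3 -> B T1
  X4 -> T2 C

Fill CYK table bottom-up:
  T[0,0] 'b' = {B,T0}  orig:{B}
  T[1,1] 'c' = {A,T1}  orig:{A}
  T[2,2] 'a' = {C,T2}  orig:{C}
  T[3,3] 'a' = {C,T2}  orig:{C}
  T[0,1] 'bc' = {A,S,X3}  orig:{A,S}
  T[1,2] 'ca' = ∅
  T[2,3] 'aa' = {X4}  orig:{}
  T[0,2] 'bca' = ∅
  T[1,3] 'caa' = {S}
  T[0,3] 'bcaa' = {S}

S ∈ T[0,3] ⇒ YES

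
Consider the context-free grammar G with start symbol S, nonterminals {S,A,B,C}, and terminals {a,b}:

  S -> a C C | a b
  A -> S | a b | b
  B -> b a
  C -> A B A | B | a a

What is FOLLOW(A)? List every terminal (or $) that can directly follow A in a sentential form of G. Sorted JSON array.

FIRST sets, iterate to fixpoint:
pass 1:
  A via A→a b: +{a}
  A via A→b: +{b}
  B via B→b a: +{b}
  C via C→A B A: +{a,b}
  S via S→a C C: +{a}
  FIRST(S)={a}  FIRST(A)={a,b}  FIRST(B)={b}  FIRST(C)={a,b}
pass 2: (stable)
  FIRST(S)={a}  FIRST(A)={a,b}  FIRST(B)={b}  FIRST(C)={a,b}

FOLLOW iteration:
FOLLOW(S) := {$}
pass 1:
  C→A B A: FOLLOW(A) ⊇ FIRST(B) = {b}; new: +{b}
  C→A B A: FOLLOW(B) ⊇ FIRST(A) = {a,b}; new: +{a,b}
  S→a C C: FOLLOW(C) ⊇ FIRST(C) = {a,b}; new: +{a,b}
  S→a C C: FOLLOW(C) ⊇ FOLLOW(S) ⊇ {$}; new: +{$}
  FOLLOW[S]={$}  FOLLOW[A]={b}  FOLLOW[B]={a,b}  FOLLOW[C]={$,a,b}
pass 2:
  A→S: FOLLOW(S) ⊇ FOLLOW(A) ⊇ {b}; new: +{b}
  C→A B A: FOLLOW(A) ⊇ FOLLOW(C) ⊇ {$,a,b}; new: +{$,a}
  C→B: FOLLOW(B) ⊇ FOLLOW(C) ⊇ {$,a,b}; new: +{$}
  FOLLOW[S]={$,b}  FOLLOW[A]={$,a,b}  FOLLOW[B]={$,a,b}  FOLLOW[C]={$,a,b}
pass 3:
  A→S: FOLLOW(S) ⊇ FOLLOW(A) ⊇ {$,a,b}; new: +{a}
  FOLLOW[S]={$,a,b}  FOLLOW[A]={$,a,b}  FOLLOW[B]={$,a,b}  FOLLOW[C]={$,a,b}
pass 4: (stable)
  FOLLOW[S]={$,a,b}  FOLLOW[A]={$,a,b}  FOLLOW[B]={$,a,b}  FOLLOW[C]={$,a,b}

FOLLOW(A) = ["$", "a", "b"]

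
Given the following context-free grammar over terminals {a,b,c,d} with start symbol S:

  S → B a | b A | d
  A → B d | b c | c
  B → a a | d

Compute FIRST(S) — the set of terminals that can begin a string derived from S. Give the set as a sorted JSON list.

Compute FIRST by fixpoint:
iter 1:
  A via A→b c: +{b}
  A via A→c: +{c}
  B via B→a a: +{a}
  B via B→d: +{d}
  S via S→B a: +{a,d}
  S via S→b A: +{b}
  FIRST[S]={a,b,d}  FIRST[A]={b,c}  FIRST[B]={a,d}
iter 2:
  A via A→B d: +{a,d}
  FIRST[S]={a,b,d}  FIRST[A]={a,b,c,d}  FIRST[B]={a,d}
iter 3: (no change)
  FIRST[S]={a,b,d}  FIRST[A]={a,b,c,d}  FIRST[B]={a,d}

FIRST(S) = ["a", "b", "d"]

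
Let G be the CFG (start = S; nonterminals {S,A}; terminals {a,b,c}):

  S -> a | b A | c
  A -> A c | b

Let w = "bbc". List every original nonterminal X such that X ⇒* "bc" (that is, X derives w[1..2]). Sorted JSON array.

CNF form of G:
  S -> T1 A | a | c
  A -> A T0 | b
  T0 -> c
  T1 -> b

CYK fill — only the sub-triangle for w[1..2]:
  cell(1,1) b: {A,T1}  orig:{A}
  cell(2,2) c: {S,T0}  orig:{S}
  cell(1,2) bc: {A}

Original NTs in T[1,2] deriving "bc": ["A"]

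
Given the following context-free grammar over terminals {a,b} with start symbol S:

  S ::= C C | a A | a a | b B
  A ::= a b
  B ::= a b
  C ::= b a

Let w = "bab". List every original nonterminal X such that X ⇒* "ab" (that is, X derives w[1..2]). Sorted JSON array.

Convert to CNF:
  S -> C C | T0 A | T0 T0 | T1 B
  A -> T0 T1
  B -> T0 T1
  C -> T1 T0
  T0 -> a
  T1 -> b

CYK fill, restricted to cells inside w[1..2]:
  cell(1,1) a: {T0}  orig:{}
  cell(2,2) b: {T1}  orig:{}
  cell(1,2) ab: {A,B}

Original NTs in T[1,2] deriving "ab": ["A", "B"]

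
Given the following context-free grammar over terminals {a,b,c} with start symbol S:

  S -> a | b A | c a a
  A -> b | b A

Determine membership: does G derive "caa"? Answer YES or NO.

CNF form of G:
  S -> T0 A | T1 X3 | a
  A -> T0 A | b
  T0 -> b
  T1 -> c
  T2 -> a
  X3 -> T2 T2

Fill CYK table bottom-up:
  T[0,0] 'c' = {T1}  orig:{}
  T[1,1] 'a' = {S,T2}  orig:{S}
  T[2,2] 'a' = {S,T2}  orig:{S}
  T[0,1] 'ca' = ∅
  T[1,2] 'aa' = {X3}  orig:{}
  T[0,2] 'caa' = {S}

S ∈ T[0,2] ⇒ YES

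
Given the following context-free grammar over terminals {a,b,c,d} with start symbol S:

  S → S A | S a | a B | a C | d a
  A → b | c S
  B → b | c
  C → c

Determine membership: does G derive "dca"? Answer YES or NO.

CNF form of G:
  S -> S A | S T1 | T1 B | T1 C | T2 T1
  A -> T0 S | b
  B -> b | c
  C -> c
  T0 -> c
  T1 -> a
  T2 -> d

CYK fill:
  cell(0,0) d: {T2}  orig:{}
  cell(1,1) c: {B,C,T0}  orig:{B,C}
  cell(2,2) a: {T1}  orig:{}
  cell(0,1) dc: ∅
  cell(1,2) ca: ∅
  cell(0,2) dca: ∅

S ∉ T[0,2] ⇒ NO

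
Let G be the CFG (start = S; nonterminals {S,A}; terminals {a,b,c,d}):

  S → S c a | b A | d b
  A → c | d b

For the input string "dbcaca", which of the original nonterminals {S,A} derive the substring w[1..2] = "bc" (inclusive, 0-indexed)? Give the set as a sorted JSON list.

CNF form of G:
  S -> S X4 | T0 T1 | T1 A
  A -> T0 T1 | c
  T0 -> d
  T1 -> b
  T2 -> c
  T3 -> a
  X4 -> T2 T3

CYK fill — only the sub-triangle for w[1..2]:
  T[1,1] 'b' = {T1}  orig:{}
  T[2,2] 'c' = {A,T2}  orig:{A}
  T[1,2] 'bc' = {S}

Original NTs in T[1,2] deriving "bc": ["S"]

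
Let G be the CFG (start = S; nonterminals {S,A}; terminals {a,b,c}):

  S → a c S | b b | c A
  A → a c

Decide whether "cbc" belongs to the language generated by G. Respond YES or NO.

Convert to CNF:
  S -> T0 X3 | T1 A | T2 T2
  A -> T0 T1
  T0 -> a
  T1 -> c
  T2 -> b
  X3 -> T1 S

Fill CYK table bottom-up:
  T[0,0] 'c' = {T1}  orig:{}
  T[1,1] 'b' = {T2}  orig:{}
  T[2,2] 'c' = {T1}  orig:{}
  T[0,1] 'cb' = ∅
  T[1,2] 'bc' = ∅
  T[0,2] 'cbc' = ∅

S ∉ T[0,2] ⇒ NO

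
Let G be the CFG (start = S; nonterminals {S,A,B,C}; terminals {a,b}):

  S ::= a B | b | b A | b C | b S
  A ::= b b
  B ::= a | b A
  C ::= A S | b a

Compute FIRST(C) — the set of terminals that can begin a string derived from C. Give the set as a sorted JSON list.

FIRST sets, iterate to fixpoint:
iter 1:
  A via A→b b: +{b}
  B via B→a: +{a}
  B via B→b A: +{b}
  C via C→A S: +{b}
  S via S→a B: +{a}
  S via S→b: +{b}
  S: {a,b}  A: {b}  B: {a,b}  C: {b}
iter 2: (stable)
  S: {a,b}  A: {b}  B: {a,b}  C: {b}

FIRST(C) = ["b"]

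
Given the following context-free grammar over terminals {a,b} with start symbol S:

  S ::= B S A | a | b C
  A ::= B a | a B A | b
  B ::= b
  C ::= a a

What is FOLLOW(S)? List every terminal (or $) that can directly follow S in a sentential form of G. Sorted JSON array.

Compute FIRST by fixpoint:
iter 1:
  A via A→a B A: +{a}
  A via A→b: +{b}
  B via B→b: +{b}
  C via C→a a: +{a}
  S via S→B S A: +{b}
  S via S→a: +{a}
  FIRST[S]={a,b}  FIRST[A]={a,b}  FIRST[B]={b}  FIRST[C]={a}
iter 2: (no change)
  FIRST[S]={a,b}  FIRST[A]={a,b}  FIRST[B]={b}  FIRST[C]={a}

Compute FOLLOW by fixpoint:
seed FOLLOW(S) with $
iter 1:
  A→B a: FOLLOW(B) ⊇ FIRST(a) = {a}; new: +{a}
  A→a B A: FOLLOW(B) ⊇ FIRST(A) = {a,b}; new: +{b}
  S→B S A: FOLLOW(S) ⊇ FIRST(A) = {a,b}; new: +{a,b}
  S→B S A: FOLLOW(A) ⊇ FOLLOW(S) ⊇ {$,a,b}; new: +{$,a,b}
  S→b C: FOLLOW(C) ⊇ FOLLOW(S) ⊇ {$,a,b}; new: +{$,a,b}
  FOLLOW(S)={$,a,b}  FOLLOW(A)={$,a,b}  FOLLOW(B)={a,b}  FOLLOW(C)={$,a,b}
iter 2: (stable)
  FOLLOW(S)={$,a,b}  FOLLOW(A)={$,a,b}  FOLLOW(B)={a,b}  FOLLOW(C)={$,a,b}

FOLLOW(S) = ["$", "a", "b"]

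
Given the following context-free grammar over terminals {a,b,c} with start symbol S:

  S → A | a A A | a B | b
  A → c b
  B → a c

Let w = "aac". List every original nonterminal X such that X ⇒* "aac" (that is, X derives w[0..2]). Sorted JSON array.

Convert to CNF:
  S -> T0 T1 | T2 B | T2 X3 | b
  A -> T0 T1
  B -> T2 T0
  T0 -> c
  T1 -> b
  T2 -> a
  X3 -> A A

Fill CYK table bottom-up (cells [i..j] with 0 ≤ i ≤ j ≤ 2 only):
  [0..0]={T2}  "a"  orig:{}
  [1..1]={T2}  "a"  orig:{}
  [2..2]={T0}  "c"  orig:{}
  [0..1]=∅  "aa"
  [1..2]={B}  "ac"
  [0..2]={S}  "aac"

Original NTs in T[0,2] deriving "aac": ["S"]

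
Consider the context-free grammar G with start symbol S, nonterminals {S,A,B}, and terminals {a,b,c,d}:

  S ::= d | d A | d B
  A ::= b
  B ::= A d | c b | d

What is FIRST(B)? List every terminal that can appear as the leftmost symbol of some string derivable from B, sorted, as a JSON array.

Compute FIRST by fixpoint:
iter 1:
  A via A→b: +{b}
  B via B→A d: +{b}
  B via B→c b: +{c}
  B via B→d: +{d}
  S via S→d: +{d}
  S: {d}  A: {b}  B: {b,c,d}
iter 2: — fixpoint
  S: {d}  A: {b}  B: {b,c,d}

FIRST(B) = ["b", "c", "d"]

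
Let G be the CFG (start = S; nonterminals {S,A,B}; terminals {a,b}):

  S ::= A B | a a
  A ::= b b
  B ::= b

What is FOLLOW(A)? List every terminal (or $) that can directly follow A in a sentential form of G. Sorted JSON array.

Compute FIRST by fixpoint:
iter 1:
  A via A→b b: +{b}
  B via B→b: +{b}
  S via S→A B: +{b}
  S via S→a a: +{a}
  S: {a,b}  A: {b}  B: {b}
iter 2: done
  S: {a,b}  A: {b}  B: {b}

Compute FOLLOW by fixpoint:
initialize: $ ∈ FOLLOW(S)
round 1:
  S→A B: FOLLOW(A) ⊇ FIRST(B) = {b}; new: +{b}
  S→A B: FOLLOW(B) ⊇ FOLLOW(S) ⊇ {$}; new: +{$}
  S: {$}  A: {b}  B: {$}
round 2: (no change)
  S: {$}  A: {b}  B: {$}

FOLLOW(A) = ["b"]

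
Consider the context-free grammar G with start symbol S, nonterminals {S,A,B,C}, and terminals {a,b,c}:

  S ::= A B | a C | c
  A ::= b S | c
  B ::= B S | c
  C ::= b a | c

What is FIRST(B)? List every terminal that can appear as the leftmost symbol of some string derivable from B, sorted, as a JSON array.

FIRST sets, iterate to fixpoint:
[1]
  A via A→b S: +{b}
  A via A→c: +{c}
  B via B→c: +{c}
  C via C→b a: +{b}
  C via C→c: +{c}
  S via S→A B: +{b,c}
  S via S→a C: +{a}
  FIRST[S]={a,b,c}  FIRST[A]={b,c}  FIRST[B]={c}  FIRST[C]={b,c}
[2] done
  FIRST[S]={a,b,c}  FIRST[A]={b,c}  FIRST[B]={c}  FIRST[C]={b,c}

FIRST(B) = ["c"]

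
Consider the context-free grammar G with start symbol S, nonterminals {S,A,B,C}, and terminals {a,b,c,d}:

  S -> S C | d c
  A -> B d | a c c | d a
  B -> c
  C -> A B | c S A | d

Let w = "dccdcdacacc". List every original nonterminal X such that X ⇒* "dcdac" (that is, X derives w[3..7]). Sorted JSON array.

Convert to CNF:
  S -> S C | T0 T2
  A -> B T0 | T0 T1 | T1 X3
  B -> c
  C -> A B | T2 X4 | d
  T0 -> d
  T1 -> a
  T2 -> c
  X3 -> T2 T2
  X4 -> S A

CYK fill — only the sub-triangle for w[3..7]:
  T[3,3] 'd' = {C,T0}  orig:{C}
  T[4,4] 'c' = {B,T2}  orig:{B}
  T[5,5] 'd' = {C,T0}  orig:{C}
  T[6,6] 'a' = {T1}  orig:{}
  T[7,7] 'c' = {B,T2}  orig:{B}
  T[3,4] 'dc' = {S}
  T[4,5] 'cd' = {A}
  T[5,6] 'da' = {A}
  T[6,7] 'ac' = ∅
  T[3,5] 'dcd' = {S}
  T[4,6] 'cda' = ∅
  T[5,7] 'dac' = {C}
  T[3,6] 'dcda' = {X4}  orig:{}
  T[4,7] 'cdac' = ∅
  T[3,7] 'dcdac' = {S}

Original NTs in T[3,7] deriving "dcdac": ["S"]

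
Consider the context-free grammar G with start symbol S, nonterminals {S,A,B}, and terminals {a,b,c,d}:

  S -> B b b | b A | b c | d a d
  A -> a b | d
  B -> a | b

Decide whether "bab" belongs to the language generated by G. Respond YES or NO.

CNF form of G:
  S -> B X4 | T1 A | T1 T2 | T3 X5
  A -> T0 T1 | d
  B -> a | b
  T0 -> a
  T1 -> b
  T2 -> c
  T3 -> d
  X4 -> T1 T1
  X5 -> T0 T3

CYK table (by increasing span):
  [0..0]={B,T1}  "b"  orig:{B}
  [1..1]={B,T0}  "a"  orig:{B}
  [2..2]={B,T1}  "b"  orig:{B}
  [0..1]=∅  "ba"
  [1..2]={A}  "ab"
  [0..2]={S}  "bab"

S ∈ T[0,2] ⇒ YES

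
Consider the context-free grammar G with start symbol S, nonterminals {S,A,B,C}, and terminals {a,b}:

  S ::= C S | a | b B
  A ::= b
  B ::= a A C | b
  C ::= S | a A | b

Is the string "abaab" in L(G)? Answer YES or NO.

CNF form of G:
  S -> C S | T1 B | a
  A -> b
  B -> T0 X2 | b
  C -> C S | T0 A | T1 B | a | b
  T0 -> a
  T1 -> b
  X2 -> A C

Fill CYK table bottom-up:
  T[0,0] 'a' = {C,S,T0}  orig:{C,S}
  T[1,1] 'b' = {A,B,C,T1}  orig:{A,B,C}
  T[2,2] 'a' = {C,S,T0}  orig:{C,S}
  T[3,3] 'a' = {C,S,T0}  orig:{C,S}
  T[4,4] 'b' = {A,B,C,T1}  orig:{A,B,C}
  T[0,1] 'ab' = {C}
  T[1,2] 'ba' = {C,S,X2}  orig:{C,S}
  T[2,3] 'aa' = {C,S}
  T[3,4] 'ab' = {C}
  T[0,2] 'aba' = {B,C,S}
  T[1,3] 'baa' = {C,S,X2}  orig:{C,S}
  T[2,4] 'aab' = ∅
  T[0,3] 'abaa' = {B,C,S}
  T[1,4] 'baab' = ∅
  T[0,4] 'abaab' = ∅

S ∉ T[0,4] ⇒ NO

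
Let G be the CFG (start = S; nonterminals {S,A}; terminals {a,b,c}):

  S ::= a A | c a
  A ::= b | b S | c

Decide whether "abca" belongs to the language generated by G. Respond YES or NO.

CNF form of G:
  S -> T1 A | T2 T1
  A -> T0 S | b | c
  T0 -> b
  T1 -> a
  T2 -> c

CYK fill:
  T[0,0] 'a' = {T1}  orig:{}
  T[1,1] 'b' = {A,T0}  orig:{A}
  T[2,2] 'c' = {A,T2}  orig:{A}
  T[3,3] 'a' = {T1}  orig:{}
  T[0,1] 'ab' = {S}
  T[1,2] 'bc' = ∅
  T[2,3] 'ca' = {S}
  T[0,2] 'abc' = ∅
  T[1,3] 'bca' = {A}
  T[0,3] 'abca' = {S}

S ∈ T[0,3] ⇒ YES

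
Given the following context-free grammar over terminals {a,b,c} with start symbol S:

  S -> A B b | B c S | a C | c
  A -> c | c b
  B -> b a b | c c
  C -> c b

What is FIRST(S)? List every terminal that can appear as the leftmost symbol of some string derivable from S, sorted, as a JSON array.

FIRST sets, iterate to fixpoint:
pass 1:
  A via A→c: +{c}
  B via B→b a b: +{b}
  B via B→c c: +{c}
  C via C→c b: +{c}
  S via S→A B b: +{c}
  S via S→B c S: +{b}
  S via S→a C: +{a}
  FIRST(S)={a,b,c}  FIRST(A)={c}  FIRST(B)={b,c}  FIRST(C)={c}
pass 2: (no change)
  FIRST(S)={a,b,c}  FIRST(A)={c}  FIRST(B)={b,c}  FIRST(C)={c}

FIRST(S) = ["a", "b", "c"]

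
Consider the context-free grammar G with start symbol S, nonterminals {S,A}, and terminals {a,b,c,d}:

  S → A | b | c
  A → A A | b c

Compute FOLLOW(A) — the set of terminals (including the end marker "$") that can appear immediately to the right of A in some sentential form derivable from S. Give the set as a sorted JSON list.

FIRST iteration:
[1]
  A via A→b c: +{b}
  S via S→A: +{b}
  S via S→c: +{c}
  S: {b,c}  A: {b}
[2] (no change)
  S: {b,c}  A: {b}

FOLLOW sets:
initialize: $ ∈ FOLLOW(S)
iter 1:
  A→A A: FOLLOW(A) ⊇ FIRST(A) = {b}; new: +{b}
  S→A: FOLLOW(A) ⊇ FOLLOW(S) ⊇ {$}; new: +{$}
  FOLLOW[S]={$}  FOLLOW[A]={$,b}
iter 2: (stable)
  FOLLOW[S]={$}  FOLLOW[A]={$,b}

FOLLOW(A) = ["$", "b"]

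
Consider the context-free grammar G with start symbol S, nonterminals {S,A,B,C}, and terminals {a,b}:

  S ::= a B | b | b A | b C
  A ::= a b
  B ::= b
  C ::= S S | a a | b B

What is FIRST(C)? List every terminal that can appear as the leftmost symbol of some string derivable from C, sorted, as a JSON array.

Compute FIRST by fixpoint:
round 1:
  A via A→a b: +{a}
  B via B→b: +{b}
  C via C→a a: +{a}
  C via C→b B: +{b}
  S via S→a B: +{a}
  S via S→b: +{b}
  S: {a,b}  A: {a}  B: {b}  C: {a,b}
round 2: (stable)
  S: {a,b}  A: {a}  B: {b}  C: {a,b}

FIRST(C) = ["a", "b"]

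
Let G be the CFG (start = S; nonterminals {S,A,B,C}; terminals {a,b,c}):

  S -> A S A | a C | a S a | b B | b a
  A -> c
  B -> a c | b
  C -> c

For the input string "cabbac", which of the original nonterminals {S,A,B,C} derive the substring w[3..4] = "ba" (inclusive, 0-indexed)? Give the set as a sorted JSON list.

Convert to CNF:
  S -> A X3 | T0 C | T0 X4 | T2 B | T2 T0
  A -> c
  B -> T0 T1 | b
  C -> c
  T0 -> a
  T1 -> c
  T2 -> b
  X3 -> S A
  X4 -> S T0

Fill CYK table bottom-up — only the sub-triangle for w[3..4]:
  cell(3,3) b: {B,T2}  orig:{B}
  cell(4,4) a: {T0}  orig:{}
  cell(3,4) ba: {S}

Original NTs in T[3,4] deriving "ba": ["S"]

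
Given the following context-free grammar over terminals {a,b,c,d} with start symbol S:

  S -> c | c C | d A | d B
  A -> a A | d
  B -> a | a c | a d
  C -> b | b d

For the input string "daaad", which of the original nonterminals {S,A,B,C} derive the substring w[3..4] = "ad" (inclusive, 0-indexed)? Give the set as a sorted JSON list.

Convert to CNF:
  S -> T1 C | T2 A | T2 B | c
  A -> T0 A | d
  B -> T0 T1 | T0 T2 | a
  C -> T3 T2 | b
  T0 -> a
  T1 -> c
  T2 -> d
  T3 -> b

CYK table (by increasing span) (cells [i..j] with 3 ≤ i ≤ j ≤ 4 only):
  [3..3]={B,T0}  "a"  orig:{B}
  [4..4]={A,T2}  "d"  orig:{A}
  [3..4]={A,B}  "ad"

Original NTs in T[3,4] deriving "ad": ["A", "B"]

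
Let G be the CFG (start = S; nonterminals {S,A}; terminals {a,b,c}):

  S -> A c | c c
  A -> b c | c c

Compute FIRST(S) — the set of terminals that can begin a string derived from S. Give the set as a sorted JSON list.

FIRST iteration:
pass 1:
  A via A→b c: +{b}
  A via A→c c: +{c}
  S via S→A c: +{b,c}
  FIRST[S]={b,c}  FIRST[A]={b,c}
pass 2: (no change)
  FIRST[S]={b,c}  FIRST[A]={b,c}

FIRST(S) = ["b", "c"]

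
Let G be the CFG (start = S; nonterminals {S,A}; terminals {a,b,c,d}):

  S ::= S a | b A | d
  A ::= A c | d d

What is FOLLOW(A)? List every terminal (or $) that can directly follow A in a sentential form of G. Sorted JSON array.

Compute FIRST by fixpoint:
iter 1:
  A via A→d d: +{d}
  S via S→b A: +{b}
  S via S→d: +{d}
  FIRST[S]={b,d}  FIRST[A]={d}
iter 2: (no change)
  FIRST[S]={b,d}  FIRST[A]={d}

FOLLOW sets:
seed FOLLOW(S) with $
pass 1:
  A→A c: FOLLOW(A) ⊇ FIRST(c) = {c}; new: +{c}
  S→S a: FOLLOW(S) ⊇ FIRST(a) = {a}; new: +{a}
  S→b A: FOLLOW(A) ⊇ FOLLOW(S) ⊇ {$,a}; new: +{$,a}
  FOLLOW[S]={$,a}  FOLLOW[A]={$,a,c}
pass 2: (no change)
  FOLLOW[S]={$,a}  FOLLOW[A]={$,a,c}

FOLLOW(A) = ["$", "a", "c"]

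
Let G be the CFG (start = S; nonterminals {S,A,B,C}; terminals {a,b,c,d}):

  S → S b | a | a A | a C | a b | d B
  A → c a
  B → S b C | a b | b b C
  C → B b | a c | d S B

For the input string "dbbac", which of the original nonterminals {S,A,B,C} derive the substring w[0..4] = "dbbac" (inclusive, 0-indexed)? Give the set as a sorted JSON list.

Convert to CNF:
  S -> S T2 | T1 A | T1 C | T1 T2 | T3 B | a
  A -> T0 T1
  B -> S X4 | T1 T2 | T2 X5
  C -> B T2 | T1 T0 | T3 X6
  T0 -> c
  T1 -> a
  T2 -> b
  T3 -> d
  X4 -> T2 C
  X5 -> T2 C
  X6 -> S B

CYK fill — only the sub-triangle for w[0..4]:
  cell(0,0) d: {T3}  orig:{}
  cell(1,1) b: {T2}  orig:{}
  cell(2,2) b: {T2}  orig:{}
  cell(3,3) a: {S,T1}  orig:{S}
  cell(4,4) c: {T0}  orig:{}
  cell(0,1) db: ∅
  cell(1,2) bb: ∅
  cell(2,3) ba: ∅
  cell(3,4) ac: {C}
  cell(0,2) dbb: ∅
  cell(1,3) bba: ∅
  cell(2,4) bac: {X4,X5}  orig:{}
  cell(0,3) dbba: ∅
  cell(1,4) bbac: {B}
  cell(0,4) dbbac: {S}

Original NTs in T[0,4] deriving "dbbac": ["S"]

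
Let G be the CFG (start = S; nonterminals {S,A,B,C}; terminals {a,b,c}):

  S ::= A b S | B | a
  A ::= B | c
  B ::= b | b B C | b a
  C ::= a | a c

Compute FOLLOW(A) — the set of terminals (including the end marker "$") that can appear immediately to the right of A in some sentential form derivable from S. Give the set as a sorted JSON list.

FIRST iteration:
round 1:
  A via A→c: +{c}
  B via B→b: +{b}
  C via C→a: +{a}
  S via S→A b S: +{c}
  S via S→B: +{b}
  S via S→a: +{a}
  FIRST[S]={a,b,c}  FIRST[A]={c}  FIRST[B]={b}  FIRST[C]={a}
round 2:
  A via A→B: +{b}
  FIRST[S]={a,b,c}  FIRST[A]={b,c}  FIRST[B]={b}  FIRST[C]={a}
round 3: (stable)
  FIRST[S]={a,b,c}  FIRST[A]={b,c}  FIRST[B]={b}  FIRST[C]={a}

FOLLOW iteration:
FOLLOW(S) := {$}
pass 1:
  B→b B C: FOLLOW(B) ⊇ FIRST(C) = {a}; new: +{a}
  B→b B C: FOLLOW(C) ⊇ FOLLOW(B) ⊇ {a}; new: +{a}
  S→A b S: FOLLOW(A) ⊇ FIRST(b) = {b}; new: +{b}
  S→B: FOLLOW(B) ⊇ FOLLOW(S) ⊇ {$}; new: +{$}
  FOLLOW(S)={$}  FOLLOW(A)={b}  FOLLOW(B)={$,a}  FOLLOW(C)={a}
pass 2:
  A→B: FOLLOW(B) ⊇ FOLLOW(A) ⊇ {b}; new: +{b}
  B→b B C: FOLLOW(C) ⊇ FOLLOW(B) ⊇ {$,a,b}; new: +{$,b}
  FOLLOW(S)={$}  FOLLOW(A)={b}  FOLLOW(B)={$,a,b}  FOLLOW(C)={$,a,b}
pass 3: done
  FOLLOW(S)={$}  FOLLOW(A)={b}  FOLLOW(B)={$,a,b}  FOLLOW(C)={$,a,b}

FOLLOW(A) = ["b"]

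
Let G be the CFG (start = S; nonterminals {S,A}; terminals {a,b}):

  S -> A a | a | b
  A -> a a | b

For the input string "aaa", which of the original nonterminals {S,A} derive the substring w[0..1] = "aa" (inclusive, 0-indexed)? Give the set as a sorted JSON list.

CNF form of G:
  S -> A T0 | a | b
  A -> T0 T0 | b
  T0 -> a

CYK table (by increasing span), restricted to cells inside w[0..1]:
  [0..0]={S,T0}  "a"  orig:{S}
  [1..1]={S,T0}  "a"  orig:{S}
  [0..1]={A}  "aa"

Original NTs in T[0,1] deriving "aa": ["A"]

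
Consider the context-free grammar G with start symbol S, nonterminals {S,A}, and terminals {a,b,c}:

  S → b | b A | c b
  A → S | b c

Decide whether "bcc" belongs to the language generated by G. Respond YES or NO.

Convert to CNF:
  S -> T0 A | T1 T0 | b
  A -> T0 A | T0 T1 | T1 T0 | b
  T0 -> b
  T1 -> c

CYK fill:
  T[0,0] 'b' = {A,S,T0}  orig:{A,S}
  T[1,1] 'c' = {T1}  orig:{}
  T[2,2] 'c' = {T1}  orig:{}
  T[0,1] 'bc' = {A}
  T[1,2] 'cc' = ∅
  T[0,2] 'bcc' = ∅

S ∉ T[0,2] ⇒ NO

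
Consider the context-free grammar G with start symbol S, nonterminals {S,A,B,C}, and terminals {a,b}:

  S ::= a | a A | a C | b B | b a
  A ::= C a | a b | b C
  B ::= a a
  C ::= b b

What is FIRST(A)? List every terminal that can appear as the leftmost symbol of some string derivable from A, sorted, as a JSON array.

Compute FIRST by fixpoint:
pass 1:
  A via A→a b: +{a}
  A via A→b C: +{b}
  B via B→a a: +{a}
  C via C→b b: +{b}
  S via S→a: +{a}
  S via S→b B: +{b}
  FIRST(S)={a,b}  FIRST(A)={a,b}  FIRST(B)={a}  FIRST(C)={b}
pass 2: — fixpoint
  FIRST(S)={a,b}  FIRST(A)={a,b}  FIRST(B)={a}  FIRST(C)={b}

FIRST(A) = ["a", "b"]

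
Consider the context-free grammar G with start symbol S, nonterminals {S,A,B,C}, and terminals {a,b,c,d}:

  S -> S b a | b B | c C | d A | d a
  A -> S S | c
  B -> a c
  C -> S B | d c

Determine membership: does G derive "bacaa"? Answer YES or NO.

Convert to CNF:
  S -> S X4 | T1 C | T2 A | T2 T0 | T3 B
  A -> S S | c
  B -> T0 T1
  C -> S B | T2 T1
  T0 -> a
  T1 -> c
  T2 -> d
  T3 -> b
  X4 -> T3 T0

Fill CYK table bottom-up:
  T[0,0] 'b' = {T3}  orig:{}
  T[1,1] 'a' = {T0}  orig:{}
  T[2,2] 'c' = {A,T1}  orig:{A}
  T[3,3] 'a' = {T0}  orig:{}
  T[4,4] 'a' = {T0}  orig:{}
  T[0,1] 'ba' = {X4}  orig:{}
  T[1,2] 'ac' = {B}
  T[2,3] 'ca' = ∅
  T[3,4] 'aa' = ∅
  T[0,2] 'bac' = {S}
  T[1,3] 'aca' = ∅
  T[2,4] 'caa' = ∅
  T[0,3] 'baca' = ∅
  T[1,4] 'acaa' = ∅
  T[0,4] 'bacaa' = ∅

S ∉ T[0,4] ⇒ NO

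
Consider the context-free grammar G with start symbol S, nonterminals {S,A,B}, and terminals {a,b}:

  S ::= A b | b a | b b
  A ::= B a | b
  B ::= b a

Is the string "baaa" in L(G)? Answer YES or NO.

Convert to CNF:
  S -> A T1 | T1 T0 | T1 T1
  A -> B T0 | b
  B -> T1 T0
  T0 -> a
  T1 -> b

Fill CYK table bottom-up:
  cell(0,0) b: {A,T1}  orig:{A}
  cell(1,1) a: {T0}  orig:{}
  cell(2,2) a: {T0}  orig:{}
  cell(3,3) a: {T0}  orig:{}
  cell(0,1) ba: {B,S}
  cell(1,2) aa: ∅
  cell(2,3) aa: ∅
  cell(0,2) baa: {A}
  cell(1,3) aaa: ∅
  cell(0,3) baaa: ∅

S ∉ T[0,3] ⇒ NO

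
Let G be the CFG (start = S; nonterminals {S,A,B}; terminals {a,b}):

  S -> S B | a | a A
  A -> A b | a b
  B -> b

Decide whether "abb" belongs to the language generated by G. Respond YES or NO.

CNF form of G:
  S -> S B | T1 A | a
  A -> A T0 | T1 T0
  B -> b
  T0 -> b
  T1 -> a

CYK fill:
  T[0,0] 'a' = {S,T1}  orig:{S}
  T[1,1] 'b' = {B,T0}  orig:{B}
  T[2,2] 'b' = {B,T0}  orig:{B}
  T[0,1] 'ab' = {A,S}
  T[1,2] 'bb' = ∅
  T[0,2] 'abb' = {A,S}

S ∈ T[0,2] ⇒ YES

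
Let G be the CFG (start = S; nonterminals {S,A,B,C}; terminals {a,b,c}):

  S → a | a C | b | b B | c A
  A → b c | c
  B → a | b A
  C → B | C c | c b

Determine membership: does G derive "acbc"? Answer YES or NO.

Convert to CNF:
  S -> T0 B | T1 A | T2 C | a | b
  A -> T0 T1 | c
  B -> T0 A | a
  C -> C T1 | T0 A | T1 T0 | a
  T0 -> b
  T1 -> c
  T2 -> a

Fill CYK table bottom-up:
  T[0,0] 'a' = {B,C,S,T2}  orig:{B,C,S}
  T[1,1] 'c' = {A,T1}  orig:{A}
  T[2,2] 'b' = {S,T0}  orig:{S}
  T[3,3] 'c' = {A,T1}  orig:{A}
  T[0,1] 'ac' = {C}
  T[1,2] 'cb' = {C}
  T[2,3] 'bc' = {A,B,C}
  T[0,2] 'acb' = {S}
  T[1,3] 'cbc' = {C,S}
  T[0,3] 'acbc' = {S}

S ∈ T[0,3] ⇒ YES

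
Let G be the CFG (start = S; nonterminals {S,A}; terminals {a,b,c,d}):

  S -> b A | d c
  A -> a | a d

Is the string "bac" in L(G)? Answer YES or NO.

Convert to CNF:
  S -> T1 T3 | T2 A
  A -> T0 T1 | a
  T0 -> a
  T1 -> d
  T2 -> b
  T3 -> c

CYK fill:
  T[0,0] 'b' = {T2}  orig:{}
  T[1,1] 'a' = {A,T0}  orig:{A}
  T[2,2] 'c' = {T3}  orig:{}
  T[0,1] 'ba' = {S}
  T[1,2] 'ac' = ∅
  T[0,2] 'bac' = ∅

S ∉ T[0,2] ⇒ NO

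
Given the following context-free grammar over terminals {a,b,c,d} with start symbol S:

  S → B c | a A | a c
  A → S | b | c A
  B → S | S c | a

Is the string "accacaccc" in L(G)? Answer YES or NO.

CNF form of G:
  S -> B T0 | T1 A | T1 T0
  A -> B T0 | T0 A | T1 A | T1 T0 | b
  B -> B T0 | S T0 | T1 A | T1 T0 | a
  T0 -> c
  T1 -> a

CYK table (by increasing span):
  [0..0]={B,T1}  "a"  orig:{B}
  [1..1]={T0}  "c"  orig:{}
  [2..2]={T0}  "c"  orig:{}
  [3..3]={B,T1}  "a"  orig:{B}
  [4..4]={T0}  "c"  orig:{}
  [5..5]={B,T1}  "a"  orig:{B}
  [6..6]={T0}  "c"  orig:{}
  [7..7]={T0}  "c"  orig:{}
  [8..8]={T0}  "c"  orig:{}
  [0..1]={A,B,S}  "ac"
  [1..2]=∅  "cc"
  [2..3]=∅  "ca"
  [3..4]={A,B,S}  "ac"
  [4..5]=∅  "ca"
  [5..6]={A,B,S}  "ac"
  [6..7]=∅  "cc"
  [7..8]=∅  "cc"
  [0..2]={A,B,S}  "acc"
  [1..3]=∅  "cca"
  [2..4]={A}  "cac"
  [3..5]=∅  "aca"
  [4..6]={A}  "cac"
  [5..7]={A,B,S}  "acc"
  [6..8]=∅  "ccc"
  [0..3]=∅  "acca"
  [1..4]={A}  "ccac"
  [2..5]=∅  "caca"
  [3..6]={A,B,S}  "acac"
  [4..7]={A}  "cacc"
  [5..8]={A,B,S}  "accc"
  [0..4]={A,B,S}  "accac"
  [1..5]=∅  "ccaca"
  [2..6]={A}  "cacac"
  [3..7]={A,B,S}  "acacc"
  [4..8]={A}  "caccc"
  [0..5]=∅  "accaca"
  [1..6]={A}  "ccacac"
  [2..7]={A}  "cacacc"
  [3..8]={A,B,S}  "acaccc"
  [0..6]={A,B,S}  "accacac"
  [1..7]={A}  "ccacacc"
  [2..8]={A}  "cacaccc"
  [0..7]={A,B,S}  "accacacc"
  [1..8]={A}  "ccacaccc"
  [0..8]={A,B,S}  "accacaccc"

S ∈ T[0,8] ⇒ YES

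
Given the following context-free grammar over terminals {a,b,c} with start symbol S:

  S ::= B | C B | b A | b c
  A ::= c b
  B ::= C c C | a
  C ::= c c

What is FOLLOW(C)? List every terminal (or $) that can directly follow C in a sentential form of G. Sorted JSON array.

FIRST iteration:
iter 1:
  A via A→c b: +{c}
  B via B→a: +{a}
  C via C→c c: +{c}
  S via S→B: +{a}
  S via S→C B: +{c}
  S via S→b A: +{b}
  FIRST[S]={a,b,c}  FIRST[A]={c}  FIRST[B]={a}  FIRST[C]={c}
iter 2:
  B via B→C c C: +{c}
  FIRST[S]={a,b,c}  FIRST[A]={c}  FIRST[B]={a,c}  FIRST[C]={c}
iter 3: — fixpoint
  FIRST[S]={a,b,c}  FIRST[A]={c}  FIRST[B]={a,c}  FIRST[C]={c}

Compute FOLLOW by fixpoint:
FOLLOW(S) := {$}
round 1:
  B→C c C: FOLLOW(C) ⊇ FIRST(c) = {c}; new: +{c}
  S→B: FOLLOW(B) ⊇ FOLLOW(S) ⊇ {$}; new: +{$}
  S→C B: FOLLOW(C) ⊇ FIRST(B) = {a,c}; new: +{a}
  S→b A: FOLLOW(A) ⊇ FOLLOW(S) ⊇ {$}; new: +{$}
  S: {$}  A: {$}  B: {$}  C: {a,c}
round 2:
  B→C c C: FOLLOW(C) ⊇ FOLLOW(B) ⊇ {$}; new: +{$}
  S: {$}  A: {$}  B: {$}  C: {$,a,c}
round 3: (stable)
  S: {$}  A: {$}  B: {$}  C: {$,a,c}

FOLLOW(C) = ["$", "a", "c"]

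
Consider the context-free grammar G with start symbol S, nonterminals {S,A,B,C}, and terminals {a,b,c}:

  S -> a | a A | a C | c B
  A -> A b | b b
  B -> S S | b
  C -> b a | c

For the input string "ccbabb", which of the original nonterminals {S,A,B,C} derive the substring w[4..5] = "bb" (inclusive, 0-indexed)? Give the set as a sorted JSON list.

CNF form of G:
  S -> T1 A | T1 C | T2 B | a
  A -> A T0 | T0 T0
  B -> S S | b
  C -> T0 T1 | c
  T0 -> b
  T1 -> a
  T2 -> c

Fill CYK table bottom-up (cells [i..j] with 4 ≤ i ≤ j ≤ 5 only):
  [4..4]={B,T0}  "b"  orig:{B}
  [5..5]={B,T0}  "b"  orig:{B}
  [4..5]={A}  "bb"

Original NTs in T[4,5] deriving "bb": ["A"]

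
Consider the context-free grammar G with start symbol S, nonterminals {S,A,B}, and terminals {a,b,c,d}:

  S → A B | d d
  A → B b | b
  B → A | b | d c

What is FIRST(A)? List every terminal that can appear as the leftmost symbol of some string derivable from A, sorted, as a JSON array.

FIRST sets, iterate to fixpoint:
[1]
  A via A→b: +{b}
  B via B→A: +{b}
  B via B→d c: +{d}
  S via S→A B: +{b}
  S via S→d d: +{d}
  FIRST(S)={b,d}  FIRST(A)={b}  FIRST(B)={b,d}
[2]
  A via A→B b: +{d}
  FIRST(S)={b,d}  FIRST(A)={b,d}  FIRST(B)={b,d}
[3] (no change)
  FIRST(S)={b,d}  FIRST(A)={b,d}  FIRST(B)={b,d}

FIRST(A) = ["b", "d"]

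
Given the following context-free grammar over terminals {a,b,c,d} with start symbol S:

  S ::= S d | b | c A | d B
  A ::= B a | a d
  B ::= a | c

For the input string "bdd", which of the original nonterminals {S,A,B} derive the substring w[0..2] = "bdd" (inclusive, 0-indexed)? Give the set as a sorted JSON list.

Convert to CNF:
  S -> S T1 | T1 B | T2 A | b
  A -> B T0 | T0 T1
  B -> a | c
  T0 -> a
  T1 -> d
  T2 -> c

CYK fill, restricted to cells inside w[0..2]:
  [0..0]={S}  "b"
  [1..1]={T1}  "d"  orig:{}
  [2..2]={T1}  "d"  orig:{}
  [0..1]={S}  "bd"
  [1..2]=∅  "dd"
  [0..2]={S}  "bdd"

Original NTs in T[0,2] deriving "bdd": ["S"]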